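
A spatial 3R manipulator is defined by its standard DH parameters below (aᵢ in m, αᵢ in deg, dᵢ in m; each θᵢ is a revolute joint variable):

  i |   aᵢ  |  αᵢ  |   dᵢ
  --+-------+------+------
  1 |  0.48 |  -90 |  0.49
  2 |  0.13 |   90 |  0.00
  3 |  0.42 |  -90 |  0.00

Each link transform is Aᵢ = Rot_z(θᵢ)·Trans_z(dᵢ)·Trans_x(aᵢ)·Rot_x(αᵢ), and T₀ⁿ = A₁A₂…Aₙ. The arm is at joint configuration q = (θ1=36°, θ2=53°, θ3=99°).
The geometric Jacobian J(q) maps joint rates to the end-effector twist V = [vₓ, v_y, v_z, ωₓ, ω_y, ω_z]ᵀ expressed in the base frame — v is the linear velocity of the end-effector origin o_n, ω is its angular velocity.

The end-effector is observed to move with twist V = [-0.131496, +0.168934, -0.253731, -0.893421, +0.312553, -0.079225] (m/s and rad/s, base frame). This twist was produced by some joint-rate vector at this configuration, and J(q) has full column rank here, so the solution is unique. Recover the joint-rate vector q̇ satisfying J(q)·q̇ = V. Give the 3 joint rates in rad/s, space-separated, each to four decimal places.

o_n = [0.1758, 0.6405, 0.4386]
J₁: ẑ×o_n = [-0.6405, 0.1758, 0.0000], ω = ẑ
J2: z=[-0.5878, 0.8090, 0.0000] o=[0.3883, 0.2821, 0.4900] → [-0.0415, -0.0302, -0.0387, -0.5878, 0.8090, 0.0000]
J3: z=[0.6461, 0.4694, 0.6018] o=[0.4516, 0.3281, 0.3862] → [-0.1634, -0.1999, 0.3313, 0.6461, 0.4694, 0.6018]
q̇ = J⁺·V = [0.3270, 0.7780, -0.6750]

0.3270 0.7780 -0.6750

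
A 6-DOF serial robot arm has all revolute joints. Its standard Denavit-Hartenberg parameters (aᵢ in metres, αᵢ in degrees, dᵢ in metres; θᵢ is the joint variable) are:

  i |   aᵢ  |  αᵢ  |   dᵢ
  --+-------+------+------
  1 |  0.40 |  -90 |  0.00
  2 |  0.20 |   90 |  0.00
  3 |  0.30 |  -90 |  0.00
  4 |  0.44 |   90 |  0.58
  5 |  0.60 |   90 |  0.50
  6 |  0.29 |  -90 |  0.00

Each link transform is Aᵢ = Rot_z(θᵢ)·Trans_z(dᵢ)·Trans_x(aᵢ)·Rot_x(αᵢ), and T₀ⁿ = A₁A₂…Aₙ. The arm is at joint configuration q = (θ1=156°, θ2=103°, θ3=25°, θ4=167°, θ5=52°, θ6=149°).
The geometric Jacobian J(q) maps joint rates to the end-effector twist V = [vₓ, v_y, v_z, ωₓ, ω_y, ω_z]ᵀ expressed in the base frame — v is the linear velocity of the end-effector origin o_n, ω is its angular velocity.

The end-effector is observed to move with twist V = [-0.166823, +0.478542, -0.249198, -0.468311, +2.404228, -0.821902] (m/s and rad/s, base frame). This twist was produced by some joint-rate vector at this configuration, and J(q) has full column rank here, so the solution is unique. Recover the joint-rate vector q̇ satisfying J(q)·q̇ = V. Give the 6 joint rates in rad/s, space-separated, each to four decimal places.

-0.9420 -0.8810 0.7600 -0.2780 -0.7630 0.9070

o_n = [-0.0228, -0.7505, 0.5044]
J₁: ẑ×o_n = [0.7505, -0.0228, 0.0000], ω = ẑ
J2: z=[-0.4067, -0.9135, 0.0000] o=[-0.3654, 0.1627, 0.0000] → [-0.4608, 0.2051, 0.6844, -0.4067, -0.9135, 0.0000]
J3: z=[-0.8901, 0.3963, -0.2250] o=[-0.3243, 0.1444, -0.1949] → [0.0758, 0.5546, 0.6771, -0.8901, 0.3963, -0.2250]
J4: z=[-0.4555, -0.7893, 0.4118] o=[-0.3200, 0.0037, -0.4598] → [-0.4504, 0.5616, 0.5781, -0.4555, -0.7893, 0.4118]
J5: z=[0.8705, -0.4917, 0.0205] o=[-0.5022, -0.2922, 0.1799] → [-0.1501, -0.2726, -0.1632, 0.8705, -0.4917, 0.0205]
J6: z=[0.4272, 0.7758, 0.4644] o=[-0.2135, -0.7754, 0.7214] → [-0.1799, 0.1813, -0.1373, 0.4272, 0.7758, 0.4644]
q̇ = J⁺·V = [-0.9420, -0.8810, 0.7600, -0.2780, -0.7630, 0.9070]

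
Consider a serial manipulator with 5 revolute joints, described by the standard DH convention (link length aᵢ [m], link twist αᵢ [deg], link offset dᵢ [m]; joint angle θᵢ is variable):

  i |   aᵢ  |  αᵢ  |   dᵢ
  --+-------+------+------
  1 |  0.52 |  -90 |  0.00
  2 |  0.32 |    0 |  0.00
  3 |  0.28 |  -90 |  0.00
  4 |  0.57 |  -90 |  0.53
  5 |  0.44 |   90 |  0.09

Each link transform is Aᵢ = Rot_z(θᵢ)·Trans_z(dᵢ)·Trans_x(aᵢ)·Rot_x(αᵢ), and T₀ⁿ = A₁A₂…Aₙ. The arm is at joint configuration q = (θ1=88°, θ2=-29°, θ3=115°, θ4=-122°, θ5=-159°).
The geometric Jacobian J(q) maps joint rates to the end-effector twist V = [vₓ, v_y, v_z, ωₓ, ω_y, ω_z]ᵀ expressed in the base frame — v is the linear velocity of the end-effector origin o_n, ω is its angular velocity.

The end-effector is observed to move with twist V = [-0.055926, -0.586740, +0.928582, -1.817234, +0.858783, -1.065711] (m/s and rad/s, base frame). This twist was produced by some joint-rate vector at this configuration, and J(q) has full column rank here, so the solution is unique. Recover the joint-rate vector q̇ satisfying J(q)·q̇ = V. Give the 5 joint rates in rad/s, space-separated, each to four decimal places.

o_n = [-0.1780, 0.1391, -0.1641]
J₁: ẑ×o_n = [-0.1391, -0.1780, 0.0000], ω = ẑ
J2: z=[-0.9994, 0.0349, 0.0000] o=[0.0181, 0.5197, 0.0000] → [-0.0057, -0.1640, 0.3872, -0.9994, 0.0349, 0.0000]
J3: z=[-0.9994, 0.0349, 0.0000] o=[0.0279, 0.7994, 0.1551] → [-0.0111, -0.3191, 0.6670, -0.9994, 0.0349, 0.0000]
J4: z=[-0.0348, -0.9970, -0.0698] o=[0.0286, 0.8189, -0.1242] → [-0.0076, 0.0130, -0.1823, -0.0348, -0.9970, -0.0698]
J5: z=[-0.5275, 0.0776, -0.8460] o=[-0.4737, 0.2863, 0.1402] → [-0.1481, -0.4107, 0.0547, -0.5275, 0.0776, -0.8460]
q̇ = J⁺·V = [-0.4650, 0.7470, 0.6900, -0.7510, 0.7720]

-0.4650 0.7470 0.6900 -0.7510 0.7720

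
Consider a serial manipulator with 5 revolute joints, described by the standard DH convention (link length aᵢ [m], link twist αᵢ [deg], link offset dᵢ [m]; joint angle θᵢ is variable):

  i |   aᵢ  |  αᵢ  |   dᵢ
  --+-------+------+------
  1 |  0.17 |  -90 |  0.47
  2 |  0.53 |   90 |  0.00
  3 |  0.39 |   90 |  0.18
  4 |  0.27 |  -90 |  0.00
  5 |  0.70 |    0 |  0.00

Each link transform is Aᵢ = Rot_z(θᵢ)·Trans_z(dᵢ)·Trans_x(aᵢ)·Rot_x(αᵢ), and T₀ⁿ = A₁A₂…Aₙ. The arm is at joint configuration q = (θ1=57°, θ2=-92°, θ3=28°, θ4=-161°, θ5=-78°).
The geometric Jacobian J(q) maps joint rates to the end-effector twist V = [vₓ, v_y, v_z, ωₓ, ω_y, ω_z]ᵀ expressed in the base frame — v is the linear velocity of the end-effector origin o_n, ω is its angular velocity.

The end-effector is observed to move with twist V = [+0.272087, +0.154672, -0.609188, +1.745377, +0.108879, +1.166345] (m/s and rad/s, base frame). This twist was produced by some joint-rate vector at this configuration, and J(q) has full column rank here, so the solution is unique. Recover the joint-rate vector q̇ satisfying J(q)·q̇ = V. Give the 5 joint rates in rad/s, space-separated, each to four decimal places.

o_n = [0.5603, -0.2498, 1.3168]
J₁: ẑ×o_n = [0.2498, 0.5603, -0.0000], ω = ẑ
J2: z=[-0.8387, 0.5446, 0.0000] o=[0.0926, 0.1426, 0.4700] → [0.4612, 0.7102, 0.0743, -0.8387, 0.5446, 0.0000]
J3: z=[-0.5443, -0.8382, -0.0349] o=[0.0825, 0.1271, 0.9997] → [-0.2790, 0.1559, 0.6055, -0.5443, -0.8382, -0.0349]
J4: z=[0.7316, -0.4946, 0.4692] o=[-0.1756, 0.0658, 1.3375] → [0.1583, 0.3604, 0.1331, 0.7316, -0.4946, 0.4692]
J5: z=[0.3810, 0.8673, 0.3203] o=[-0.0229, 0.0808, 1.1153] → [0.2806, 0.1100, -0.6318, 0.3810, 0.8673, 0.3203]
q̇ = J⁺·V = [0.4760, -0.6670, -0.3950, 0.9580, 0.7090]

0.4760 -0.6670 -0.3950 0.9580 0.7090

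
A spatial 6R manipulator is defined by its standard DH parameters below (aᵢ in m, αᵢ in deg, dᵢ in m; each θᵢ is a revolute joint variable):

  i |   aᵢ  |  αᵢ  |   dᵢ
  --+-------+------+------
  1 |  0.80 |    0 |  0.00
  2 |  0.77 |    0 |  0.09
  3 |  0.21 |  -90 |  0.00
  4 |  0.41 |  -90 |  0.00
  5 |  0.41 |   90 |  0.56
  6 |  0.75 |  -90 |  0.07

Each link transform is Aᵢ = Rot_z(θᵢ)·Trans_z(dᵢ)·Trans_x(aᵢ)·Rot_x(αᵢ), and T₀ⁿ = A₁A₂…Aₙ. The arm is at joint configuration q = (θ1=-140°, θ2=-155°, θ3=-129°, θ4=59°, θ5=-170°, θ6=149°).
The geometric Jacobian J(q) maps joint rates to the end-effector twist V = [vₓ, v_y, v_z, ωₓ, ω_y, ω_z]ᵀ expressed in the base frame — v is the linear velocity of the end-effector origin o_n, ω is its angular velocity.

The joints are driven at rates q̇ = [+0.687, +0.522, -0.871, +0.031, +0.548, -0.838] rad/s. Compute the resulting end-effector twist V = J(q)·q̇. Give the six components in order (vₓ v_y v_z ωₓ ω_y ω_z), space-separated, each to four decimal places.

-0.9170 0.4894 0.0623 0.5965 0.7302 -0.0690

o_n = [-0.5076, 0.3856, -0.9350]
J₁: ẑ×o_n = [-0.3856, -0.5076, 0.0000], ω = ẑ
J2: z=[0.0000, 0.0000, 1.0000] o=[-0.6128, -0.5142, 0.0000] → [-0.8999, 0.1052, 0.0000, 0.0000, 0.0000, 1.0000]
J3: z=[0.0000, 0.0000, 1.0000] o=[-0.2874, 0.1836, 0.0900] → [-0.2020, -0.2202, 0.0000, 0.0000, 0.0000, 1.0000]
J4: z=[0.8988, 0.4384, 0.0000] o=[-0.1954, -0.0051, 0.0900] → [-0.4493, 0.9212, 0.4881, 0.8988, 0.4384, 0.0000]
J5: z=[-0.3758, 0.7704, -0.5150] o=[-0.1028, -0.1949, -0.2614] → [-0.2199, -0.0446, 0.0938, -0.3758, 0.7704, -0.5150]
J6: z=[-0.9243, -0.3513, 0.1488] o=[-0.3404, 0.4546, -0.2038] → [0.2672, -0.7008, 0.0050, -0.9243, -0.3513, 0.1488]
V = J·q̇ = [-0.9170, 0.4894, 0.0623, 0.5965, 0.7302, -0.0690]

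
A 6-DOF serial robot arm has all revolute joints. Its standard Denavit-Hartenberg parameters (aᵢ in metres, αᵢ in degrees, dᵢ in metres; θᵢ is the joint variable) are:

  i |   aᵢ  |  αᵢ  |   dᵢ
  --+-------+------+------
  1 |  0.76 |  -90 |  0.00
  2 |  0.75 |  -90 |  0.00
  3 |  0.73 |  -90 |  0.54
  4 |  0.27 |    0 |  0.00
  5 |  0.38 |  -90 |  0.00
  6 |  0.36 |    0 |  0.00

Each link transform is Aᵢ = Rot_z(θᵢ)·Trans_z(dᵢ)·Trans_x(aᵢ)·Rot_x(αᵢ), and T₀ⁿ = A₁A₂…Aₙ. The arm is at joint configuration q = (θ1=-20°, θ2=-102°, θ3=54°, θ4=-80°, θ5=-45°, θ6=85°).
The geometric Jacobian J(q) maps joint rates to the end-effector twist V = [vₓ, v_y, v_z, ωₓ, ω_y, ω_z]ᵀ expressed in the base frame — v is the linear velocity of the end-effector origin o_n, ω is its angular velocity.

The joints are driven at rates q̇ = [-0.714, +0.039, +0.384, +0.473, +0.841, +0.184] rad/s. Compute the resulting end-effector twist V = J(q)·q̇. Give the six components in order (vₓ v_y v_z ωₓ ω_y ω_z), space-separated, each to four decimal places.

-0.5695 -1.7720 0.2840 0.3478 -1.0368 -1.5654

o_n = [1.4217, -0.7589, 1.5660]
J₁: ẑ×o_n = [0.7589, 1.4217, -0.0000], ω = ẑ
J2: z=[0.3420, 0.9397, 0.0000] o=[0.7142, -0.2599, 0.0000] → [1.4716, -0.5356, -0.8355, 0.3420, 0.9397, 0.0000]
J3: z=[0.9192, -0.3345, 0.2079] o=[0.5676, -0.2066, 0.7336] → [-0.1637, -0.5875, -0.2219, 0.9192, -0.3345, 0.2079]
J4: z=[-0.0430, -0.6099, -0.7913] o=[0.7782, -0.9117, 1.2656] → [-0.0623, -0.4964, 0.3859, -0.0430, -0.6099, -0.7913]
J5: z=[-0.0430, -0.6099, -0.7913] o=[1.0042, -1.0344, 1.3478] → [0.0849, -0.3210, 0.2428, -0.0430, -0.6099, -0.7913]
J6: z=[0.2065, -0.7804, 0.5902] o=[1.3757, -0.9819, 1.2872] → [-0.3492, -0.0304, 0.0820, 0.2065, -0.7804, 0.5902]
V = J·q̇ = [-0.5695, -1.7720, 0.2840, 0.3478, -1.0368, -1.5654]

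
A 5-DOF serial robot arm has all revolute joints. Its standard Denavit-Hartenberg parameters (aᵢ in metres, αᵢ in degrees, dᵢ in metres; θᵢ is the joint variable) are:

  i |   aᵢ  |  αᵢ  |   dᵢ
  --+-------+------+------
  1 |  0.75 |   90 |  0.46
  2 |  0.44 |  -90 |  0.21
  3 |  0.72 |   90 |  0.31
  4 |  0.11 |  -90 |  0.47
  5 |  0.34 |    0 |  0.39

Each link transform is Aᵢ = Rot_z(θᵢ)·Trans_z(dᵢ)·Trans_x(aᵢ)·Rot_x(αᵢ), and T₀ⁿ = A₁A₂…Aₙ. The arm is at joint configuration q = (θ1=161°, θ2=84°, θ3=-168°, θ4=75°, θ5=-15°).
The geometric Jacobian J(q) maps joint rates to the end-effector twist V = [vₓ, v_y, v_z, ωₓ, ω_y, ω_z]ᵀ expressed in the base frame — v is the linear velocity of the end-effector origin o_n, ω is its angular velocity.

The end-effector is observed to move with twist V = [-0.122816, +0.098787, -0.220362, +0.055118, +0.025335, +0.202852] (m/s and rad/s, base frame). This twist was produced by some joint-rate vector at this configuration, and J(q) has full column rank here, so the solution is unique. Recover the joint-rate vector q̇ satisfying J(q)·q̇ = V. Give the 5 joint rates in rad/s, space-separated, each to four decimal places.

o_n = [0.0092, -0.2579, 0.4251]
J₁: ẑ×o_n = [0.2579, 0.0092, -0.0000], ω = ẑ
J2: z=[0.3256, 0.9455, 0.0000] o=[-0.7091, 0.2442, 0.4600] → [-0.0330, 0.0114, -0.8427, 0.3256, 0.9455, 0.0000]
J3: z=[0.9403, -0.3238, 0.1045] o=[-0.6843, 0.4577, 0.8976] → [0.2278, 0.5168, -0.4484, 0.9403, -0.3238, 0.1045]
J4: z=[-0.2979, -0.9319, -0.2068] o=[-0.2744, 0.4749, 0.2296] → [-0.3337, -0.0004, 0.4826, -0.2979, -0.9319, -0.2068]
J5: z=[0.0846, -0.2415, 0.9667] o=[-0.3098, 0.0071, 0.1158] → [0.1815, 0.2823, 0.0546, 0.0846, -0.2415, 0.9667]
q̇ = J⁺·V = [-0.0670, 0.5570, -0.0260, 0.4490, 0.3780]

-0.0670 0.5570 -0.0260 0.4490 0.3780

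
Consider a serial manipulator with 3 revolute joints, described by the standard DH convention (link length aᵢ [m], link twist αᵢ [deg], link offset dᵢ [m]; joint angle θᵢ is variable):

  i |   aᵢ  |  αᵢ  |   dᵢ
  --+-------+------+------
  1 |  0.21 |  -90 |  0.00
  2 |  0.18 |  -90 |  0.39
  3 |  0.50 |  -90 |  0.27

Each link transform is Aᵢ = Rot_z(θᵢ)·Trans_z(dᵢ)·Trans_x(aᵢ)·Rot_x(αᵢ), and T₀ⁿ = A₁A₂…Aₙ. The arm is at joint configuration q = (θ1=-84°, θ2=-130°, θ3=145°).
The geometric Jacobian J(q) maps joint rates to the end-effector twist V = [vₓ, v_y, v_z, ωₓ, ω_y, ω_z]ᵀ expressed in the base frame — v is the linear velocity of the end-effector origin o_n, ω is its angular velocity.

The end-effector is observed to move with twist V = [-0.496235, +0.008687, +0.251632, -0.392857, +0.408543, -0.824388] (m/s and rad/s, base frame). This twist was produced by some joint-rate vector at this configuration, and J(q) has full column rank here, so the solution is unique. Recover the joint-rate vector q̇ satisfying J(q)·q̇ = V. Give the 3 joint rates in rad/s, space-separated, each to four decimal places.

o_n = [0.1616, -0.5505, -0.0023]
J₁: ẑ×o_n = [0.5505, 0.1616, -0.0000], ω = ẑ
J2: z=[0.9945, 0.1045, 0.0000] o=[0.0220, -0.2088, 0.0000] → [-0.0002, 0.0023, -0.3544, 0.9945, 0.1045, 0.0000]
J3: z=[0.0801, -0.7618, 0.6428] o=[0.3977, -0.0530, 0.1379] → [0.4266, -0.1405, -0.2197, 0.0801, -0.7618, 0.6428]
q̇ = J⁺·V = [-0.4490, -0.3480, -0.5840]

-0.4490 -0.3480 -0.5840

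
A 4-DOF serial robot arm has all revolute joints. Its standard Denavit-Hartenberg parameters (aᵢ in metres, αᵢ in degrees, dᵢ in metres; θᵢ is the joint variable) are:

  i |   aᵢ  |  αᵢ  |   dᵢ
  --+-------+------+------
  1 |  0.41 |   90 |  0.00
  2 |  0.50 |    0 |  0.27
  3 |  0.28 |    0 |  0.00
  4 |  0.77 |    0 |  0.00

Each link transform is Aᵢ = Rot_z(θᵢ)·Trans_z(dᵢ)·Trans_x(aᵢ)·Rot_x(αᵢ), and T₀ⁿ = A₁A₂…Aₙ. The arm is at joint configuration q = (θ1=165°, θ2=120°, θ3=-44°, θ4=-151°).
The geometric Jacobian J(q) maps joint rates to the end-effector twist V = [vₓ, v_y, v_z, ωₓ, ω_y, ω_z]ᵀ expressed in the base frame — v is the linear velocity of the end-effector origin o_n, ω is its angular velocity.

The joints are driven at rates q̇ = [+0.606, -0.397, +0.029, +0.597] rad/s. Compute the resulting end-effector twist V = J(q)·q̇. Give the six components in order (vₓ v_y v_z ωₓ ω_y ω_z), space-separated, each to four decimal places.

o_n = [-0.3426, 0.3713, -0.0391]
J₁: ẑ×o_n = [-0.3713, -0.3426, 0.0000], ω = ẑ
J2: z=[0.2588, 0.9659, 0.0000] o=[-0.3960, 0.1061, 0.0000] → [-0.0377, 0.0101, 0.0170, 0.2588, 0.9659, 0.0000]
J3: z=[0.2588, 0.9659, 0.0000] o=[-0.0847, 0.3022, 0.4330] → [-0.4560, 0.1222, 0.2670, 0.2588, 0.9659, 0.0000]
J4: z=[0.2588, 0.9659, 0.0000] o=[-0.1501, 0.3197, 0.7047] → [-0.7184, 0.1925, 0.1993, 0.2588, 0.9659, 0.0000]
V = J·q̇ = [-0.6522, -0.0932, 0.1200, 0.0593, 0.2212, 0.6060]

-0.6522 -0.0932 0.1200 0.0593 0.2212 0.6060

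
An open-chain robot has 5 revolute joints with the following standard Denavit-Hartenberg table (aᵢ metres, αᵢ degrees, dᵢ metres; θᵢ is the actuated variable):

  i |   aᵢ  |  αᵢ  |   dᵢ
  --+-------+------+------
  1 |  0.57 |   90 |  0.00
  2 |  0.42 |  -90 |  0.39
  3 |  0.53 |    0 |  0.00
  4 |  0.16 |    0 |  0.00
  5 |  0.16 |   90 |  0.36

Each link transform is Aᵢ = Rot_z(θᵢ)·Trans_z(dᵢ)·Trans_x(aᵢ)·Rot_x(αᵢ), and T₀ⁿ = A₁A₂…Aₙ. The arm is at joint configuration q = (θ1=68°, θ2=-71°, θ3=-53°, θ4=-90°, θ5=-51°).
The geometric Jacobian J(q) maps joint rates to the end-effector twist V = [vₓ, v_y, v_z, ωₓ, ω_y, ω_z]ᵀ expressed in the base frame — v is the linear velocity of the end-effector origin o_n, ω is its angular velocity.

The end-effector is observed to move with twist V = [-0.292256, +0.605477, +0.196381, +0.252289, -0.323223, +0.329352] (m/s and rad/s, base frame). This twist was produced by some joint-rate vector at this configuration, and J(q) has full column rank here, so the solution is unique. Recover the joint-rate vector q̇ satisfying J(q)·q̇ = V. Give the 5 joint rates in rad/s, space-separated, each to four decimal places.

0.4000 0.3550 -0.0030 -0.3220 0.1080

o_n = [1.2041, 0.6555, -0.3139]
J₁: ẑ×o_n = [-0.6555, 1.2041, 0.0000], ω = ẑ
J2: z=[0.9272, -0.3746, 0.0000] o=[0.2135, 0.5285, 0.0000] → [0.1176, 0.2910, 0.4888, 0.9272, -0.3746, 0.0000]
J3: z=[0.3542, 0.8767, 0.3256] o=[0.6264, 0.5092, -0.3971] → [0.0253, 0.1586, -0.4547, 0.3542, 0.8767, 0.3256]
J4: z=[0.3542, 0.8767, 0.3256] o=[1.0577, 0.4469, -0.6987] → [0.2694, -0.0886, -0.0544, 0.3542, 0.8767, 0.3256]
J5: z=[0.3542, 0.8767, 0.3256] o=[1.1314, 0.3723, -0.5779] → [0.1392, -0.0698, 0.0366, 0.3542, 0.8767, 0.3256]
q̇ = J⁺·V = [0.4000, 0.3550, -0.0030, -0.3220, 0.1080]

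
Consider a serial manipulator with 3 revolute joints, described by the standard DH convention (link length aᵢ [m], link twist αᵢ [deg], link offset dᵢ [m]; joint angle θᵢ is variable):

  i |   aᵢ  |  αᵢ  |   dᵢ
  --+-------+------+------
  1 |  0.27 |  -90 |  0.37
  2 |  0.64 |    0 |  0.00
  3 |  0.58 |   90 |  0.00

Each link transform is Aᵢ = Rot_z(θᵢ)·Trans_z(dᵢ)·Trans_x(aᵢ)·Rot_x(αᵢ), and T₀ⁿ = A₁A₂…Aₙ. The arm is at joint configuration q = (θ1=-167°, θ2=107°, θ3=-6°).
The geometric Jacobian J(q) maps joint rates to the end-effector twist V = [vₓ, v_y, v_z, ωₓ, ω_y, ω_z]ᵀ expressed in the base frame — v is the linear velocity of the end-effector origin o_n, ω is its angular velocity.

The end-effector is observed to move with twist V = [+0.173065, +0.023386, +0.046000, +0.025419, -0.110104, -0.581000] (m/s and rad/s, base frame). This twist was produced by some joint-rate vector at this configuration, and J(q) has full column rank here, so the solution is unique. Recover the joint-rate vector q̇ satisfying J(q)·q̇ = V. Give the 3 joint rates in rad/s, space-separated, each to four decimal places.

-0.5810 0.1790 -0.0660

o_n = [0.0271, 0.0063, -0.8114]
J₁: ẑ×o_n = [-0.0063, 0.0271, 0.0000], ω = ẑ
J2: z=[0.2250, -0.9744, 0.0000] o=[-0.2631, -0.0607, 0.3700] → [1.1511, 0.2658, 0.2978, 0.2250, -0.9744, 0.0000]
J3: z=[0.2250, -0.9744, 0.0000] o=[-0.0808, -0.0186, -0.2420] → [0.5548, 0.1281, 0.1107, 0.2250, -0.9744, 0.0000]
q̇ = J⁺·V = [-0.5810, 0.1790, -0.0660]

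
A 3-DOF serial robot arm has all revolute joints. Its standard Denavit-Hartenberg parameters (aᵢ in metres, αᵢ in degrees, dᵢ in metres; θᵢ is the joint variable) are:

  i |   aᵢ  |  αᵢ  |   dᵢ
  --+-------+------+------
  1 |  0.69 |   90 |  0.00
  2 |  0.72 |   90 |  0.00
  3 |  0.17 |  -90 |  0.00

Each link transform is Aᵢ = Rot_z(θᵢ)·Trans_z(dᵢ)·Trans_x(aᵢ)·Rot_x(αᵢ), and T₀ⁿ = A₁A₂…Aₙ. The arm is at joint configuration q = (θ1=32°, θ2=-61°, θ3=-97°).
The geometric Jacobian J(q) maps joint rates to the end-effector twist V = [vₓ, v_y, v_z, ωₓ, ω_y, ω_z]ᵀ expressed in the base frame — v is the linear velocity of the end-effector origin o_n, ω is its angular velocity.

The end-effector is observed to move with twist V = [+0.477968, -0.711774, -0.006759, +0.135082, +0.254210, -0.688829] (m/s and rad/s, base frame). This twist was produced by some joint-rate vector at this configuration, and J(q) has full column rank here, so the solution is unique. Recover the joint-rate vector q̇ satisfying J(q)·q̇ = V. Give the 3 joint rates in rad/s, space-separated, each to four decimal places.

-0.8270 -0.1440 -0.2850

o_n = [0.7832, 0.6884, -0.6116]
J₁: ẑ×o_n = [-0.6884, 0.7832, 0.0000], ω = ẑ
J2: z=[0.5299, -0.8480, 0.0000] o=[0.5852, 0.3656, 0.0000] → [0.5187, 0.3241, 0.3390, 0.5299, -0.8480, 0.0000]
J3: z=[-0.7417, -0.4635, -0.4848] o=[0.8812, 0.5506, -0.6297] → [0.0584, 0.0609, -0.1476, -0.7417, -0.4635, -0.4848]
q̇ = J⁺·V = [-0.8270, -0.1440, -0.2850]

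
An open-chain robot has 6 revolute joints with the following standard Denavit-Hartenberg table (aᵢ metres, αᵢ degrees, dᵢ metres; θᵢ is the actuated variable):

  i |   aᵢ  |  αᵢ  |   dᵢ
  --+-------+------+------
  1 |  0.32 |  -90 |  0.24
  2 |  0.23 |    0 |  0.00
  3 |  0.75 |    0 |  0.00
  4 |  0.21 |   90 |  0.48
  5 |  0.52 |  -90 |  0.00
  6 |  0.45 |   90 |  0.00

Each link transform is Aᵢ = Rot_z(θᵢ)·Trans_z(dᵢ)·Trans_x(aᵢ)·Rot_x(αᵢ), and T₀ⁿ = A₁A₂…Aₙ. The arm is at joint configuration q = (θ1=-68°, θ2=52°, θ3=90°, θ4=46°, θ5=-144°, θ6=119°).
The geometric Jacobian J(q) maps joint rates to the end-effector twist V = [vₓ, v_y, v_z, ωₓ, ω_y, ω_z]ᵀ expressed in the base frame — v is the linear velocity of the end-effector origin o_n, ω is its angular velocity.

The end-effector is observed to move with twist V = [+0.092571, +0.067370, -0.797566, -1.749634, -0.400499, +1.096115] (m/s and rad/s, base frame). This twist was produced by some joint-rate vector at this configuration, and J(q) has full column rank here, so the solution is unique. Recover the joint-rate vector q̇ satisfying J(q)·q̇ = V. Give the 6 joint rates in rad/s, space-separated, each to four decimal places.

o_n = [0.2653, 0.1512, -0.0180]
J₁: ẑ×o_n = [-0.1512, 0.2653, 0.0000], ω = ẑ
J2: z=[0.9272, 0.3746, 0.0000] o=[0.1199, -0.2967, 0.2400] → [-0.0966, 0.2392, 0.3608, 0.9272, 0.3746, 0.0000]
J3: z=[0.9272, 0.3746, 0.0000] o=[0.1729, -0.4280, 0.0588] → [-0.0288, 0.0712, 0.5024, 0.9272, 0.3746, 0.0000]
J4: z=[0.9272, 0.3746, 0.0000] o=[-0.0485, 0.1200, -0.4030] → [0.1442, -0.3570, -0.0886, 0.9272, 0.3746, 0.0000]
J5: z=[-0.0521, 0.1290, -0.9903] o=[0.3187, 0.4926, -0.3738] → [-0.2922, 0.0714, 0.0247, -0.0521, 0.1290, -0.9903]
J6: z=[-0.9682, 0.2366, 0.0818] o=[0.1913, -0.0081, -0.4323] → [0.0850, 0.4072, -0.1717, -0.9682, 0.2366, 0.0818]
q̇ = J⁺·V = [0.9340, -0.9880, -0.6460, 0.2800, -0.1210, 0.5170]

0.9340 -0.9880 -0.6460 0.2800 -0.1210 0.5170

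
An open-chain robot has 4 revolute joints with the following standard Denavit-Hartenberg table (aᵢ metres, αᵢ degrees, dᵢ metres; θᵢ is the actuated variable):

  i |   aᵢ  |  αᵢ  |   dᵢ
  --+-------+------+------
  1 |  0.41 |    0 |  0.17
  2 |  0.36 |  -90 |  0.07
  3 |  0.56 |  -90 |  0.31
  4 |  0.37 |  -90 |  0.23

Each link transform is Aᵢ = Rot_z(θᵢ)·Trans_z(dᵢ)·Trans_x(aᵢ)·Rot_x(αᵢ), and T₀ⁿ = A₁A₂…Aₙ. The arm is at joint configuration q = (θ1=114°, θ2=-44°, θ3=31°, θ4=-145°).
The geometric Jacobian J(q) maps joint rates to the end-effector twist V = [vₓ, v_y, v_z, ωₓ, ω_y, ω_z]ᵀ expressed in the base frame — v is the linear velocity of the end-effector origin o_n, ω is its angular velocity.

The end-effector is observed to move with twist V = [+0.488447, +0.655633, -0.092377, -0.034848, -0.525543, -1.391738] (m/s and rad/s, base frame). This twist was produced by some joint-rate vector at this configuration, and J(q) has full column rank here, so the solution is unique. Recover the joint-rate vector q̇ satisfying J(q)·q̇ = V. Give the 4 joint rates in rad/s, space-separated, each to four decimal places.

-0.9440 0.3940 -0.1470 0.9820

o_n = [-0.4996, 0.9871, -0.0895]
J₁: ẑ×o_n = [-0.9871, -0.4996, 0.0000], ω = ẑ
J2: z=[0.0000, 0.0000, 1.0000] o=[-0.1668, 0.3746, 0.1700] → [-0.6125, -0.3328, 0.0000, 0.0000, 0.0000, 1.0000]
J3: z=[-0.9397, 0.3420, 0.0000] o=[-0.0436, 0.7128, 0.2400] → [-0.1127, -0.3096, -0.1018, -0.9397, 0.3420, 0.0000]
J4: z=[-0.1762, -0.4840, -0.8572] o=[-0.1708, 1.2699, -0.0484] → [-0.2226, 0.2746, -0.1093, -0.1762, -0.4840, -0.8572]
q̇ = J⁺·V = [-0.9440, 0.3940, -0.1470, 0.9820]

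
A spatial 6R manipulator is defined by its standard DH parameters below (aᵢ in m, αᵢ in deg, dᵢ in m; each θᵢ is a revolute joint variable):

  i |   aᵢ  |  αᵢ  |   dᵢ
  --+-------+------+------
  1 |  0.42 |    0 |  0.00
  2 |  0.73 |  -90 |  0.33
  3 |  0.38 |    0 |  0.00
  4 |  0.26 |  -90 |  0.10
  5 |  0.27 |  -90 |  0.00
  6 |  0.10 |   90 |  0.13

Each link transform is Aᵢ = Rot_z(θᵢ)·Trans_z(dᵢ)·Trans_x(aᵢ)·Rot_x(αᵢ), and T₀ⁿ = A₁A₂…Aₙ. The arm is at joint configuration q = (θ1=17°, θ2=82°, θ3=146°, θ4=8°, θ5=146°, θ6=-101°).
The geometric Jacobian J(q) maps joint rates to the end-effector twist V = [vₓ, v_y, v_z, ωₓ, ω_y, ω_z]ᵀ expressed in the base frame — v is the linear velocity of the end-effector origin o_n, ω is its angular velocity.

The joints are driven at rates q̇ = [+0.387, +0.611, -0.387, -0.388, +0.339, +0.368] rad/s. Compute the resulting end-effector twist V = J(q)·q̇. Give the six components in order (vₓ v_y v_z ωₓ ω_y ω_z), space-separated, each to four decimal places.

o_n = [0.2739, 0.4980, 0.2148]
J₁: ẑ×o_n = [-0.4980, 0.2739, 0.0000], ω = ẑ
J2: z=[0.0000, 0.0000, 1.0000] o=[0.4016, 0.1228, 0.0000] → [-0.3752, -0.1277, 0.0000, 0.0000, 0.0000, 1.0000]
J3: z=[-0.9877, -0.1564, 0.0000] o=[0.2875, 0.8438, 0.3300] → [0.0180, -0.1138, 0.3394, -0.9877, -0.1564, 0.0000]
J4: z=[-0.9877, -0.1564, 0.0000] o=[0.3367, 0.5327, 0.1175] → [-0.0152, 0.0961, 0.0244, -0.9877, -0.1564, 0.0000]
J5: z=[0.0686, -0.4330, 0.8988] o=[0.2745, 0.2862, 0.0035] → [-0.2818, -0.0150, 0.0143, 0.0686, -0.4330, 0.8988]
J6: z=[-0.8975, 0.3667, 0.2451] o=[0.3922, 0.5085, 0.1017] → [0.0441, 0.0726, 0.0528, -0.8975, 0.3667, 0.2451]
V = J·q̇ = [-0.5024, 0.0563, -0.1166, 0.4584, 0.1094, 1.3929]

-0.5024 0.0563 -0.1166 0.4584 0.1094 1.3929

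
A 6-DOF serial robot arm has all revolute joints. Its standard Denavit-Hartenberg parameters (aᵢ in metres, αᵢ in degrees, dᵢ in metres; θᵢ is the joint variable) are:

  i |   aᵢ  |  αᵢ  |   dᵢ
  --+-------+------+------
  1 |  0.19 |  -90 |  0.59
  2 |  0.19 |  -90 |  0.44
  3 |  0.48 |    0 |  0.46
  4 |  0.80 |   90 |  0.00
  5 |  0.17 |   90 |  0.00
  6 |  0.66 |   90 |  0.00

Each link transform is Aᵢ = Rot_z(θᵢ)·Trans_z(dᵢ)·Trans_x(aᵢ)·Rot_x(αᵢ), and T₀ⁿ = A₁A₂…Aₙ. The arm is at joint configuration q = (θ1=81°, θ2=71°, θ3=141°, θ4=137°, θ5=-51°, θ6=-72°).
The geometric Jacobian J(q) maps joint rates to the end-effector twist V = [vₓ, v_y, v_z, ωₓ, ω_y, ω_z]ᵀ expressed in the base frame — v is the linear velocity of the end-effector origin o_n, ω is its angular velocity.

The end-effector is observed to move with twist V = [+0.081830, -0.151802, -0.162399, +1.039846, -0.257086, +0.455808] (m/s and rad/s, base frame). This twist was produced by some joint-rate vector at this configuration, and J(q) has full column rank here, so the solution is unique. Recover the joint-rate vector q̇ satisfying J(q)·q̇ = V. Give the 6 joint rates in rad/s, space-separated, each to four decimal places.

o_n = [-1.0282, 0.3851, -0.0161]
J₁: ẑ×o_n = [-0.3851, -1.0282, 0.0000], ω = ẑ
J2: z=[-0.9877, 0.1564, 0.0000] o=[0.0297, 0.1877, 0.5900] → [-0.0948, -0.5986, -0.0295, -0.9877, 0.1564, 0.0000]
J3: z=[-0.1479, -0.9339, -0.3256] o=[-0.3952, 0.3176, 0.4104] → [0.4202, 0.1430, -0.6012, -0.1479, -0.9339, -0.3256]
J4: z=[-0.1479, -0.9339, -0.3256] o=[-0.1839, -0.2792, 0.6133] → [0.8040, 0.1818, -0.8868, -0.1479, -0.9339, -0.3256]
J5: z=[-0.1879, -0.2967, 0.9363] o=[-0.9607, -0.1195, 0.5080] → [-0.3170, -0.1617, -0.1149, -0.1879, -0.2967, 0.9363]
J6: z=[0.8477, 0.4325, 0.3072] o=[-1.0450, 0.0253, 0.5370] → [-0.3497, 0.4739, 0.2978, 0.8477, 0.4325, 0.3072]
q̇ = J⁺·V = [0.8490, -0.9360, -0.0470, 0.3280, -0.3570, 0.1060]

0.8490 -0.9360 -0.0470 0.3280 -0.3570 0.1060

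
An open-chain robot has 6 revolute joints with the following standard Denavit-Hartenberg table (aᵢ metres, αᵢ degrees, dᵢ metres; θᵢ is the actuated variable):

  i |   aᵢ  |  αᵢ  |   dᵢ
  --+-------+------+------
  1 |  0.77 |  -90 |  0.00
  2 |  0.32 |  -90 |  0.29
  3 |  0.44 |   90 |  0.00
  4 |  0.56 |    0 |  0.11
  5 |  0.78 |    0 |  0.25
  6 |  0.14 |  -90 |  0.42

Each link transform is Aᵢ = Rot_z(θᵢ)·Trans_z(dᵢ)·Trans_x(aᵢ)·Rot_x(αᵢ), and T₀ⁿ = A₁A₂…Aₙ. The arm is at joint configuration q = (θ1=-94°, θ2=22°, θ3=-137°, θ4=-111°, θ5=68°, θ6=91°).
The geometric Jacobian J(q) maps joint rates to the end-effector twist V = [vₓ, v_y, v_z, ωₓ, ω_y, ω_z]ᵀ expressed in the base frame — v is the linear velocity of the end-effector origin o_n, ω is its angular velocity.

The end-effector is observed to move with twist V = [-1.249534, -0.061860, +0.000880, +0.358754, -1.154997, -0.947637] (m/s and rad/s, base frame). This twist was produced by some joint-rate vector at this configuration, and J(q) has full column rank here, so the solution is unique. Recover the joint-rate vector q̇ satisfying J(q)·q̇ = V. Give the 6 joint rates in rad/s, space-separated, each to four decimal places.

o_n = [0.3128, -0.3396, 1.2084]
J₁: ẑ×o_n = [0.3396, 0.3128, -0.0000], ω = ẑ
J2: z=[0.9976, -0.0698, 0.0000] o=[-0.0537, -0.7681, 0.0000] → [-0.0843, -1.2055, 0.4530, 0.9976, -0.0698, 0.0000]
J3: z=[0.0261, 0.3737, -0.9272] o=[0.2149, -1.0843, -0.1199] → [1.1868, -0.1255, -0.0171, 0.0261, 0.3737, -0.9272]
J4: z=[-0.6855, 0.6818, 0.2555] o=[0.5350, -0.8076, 0.0007] → [0.7039, 0.7711, -0.1692, -0.6855, 0.6818, 0.2555]
J5: z=[-0.6855, 0.6818, 0.2555] o=[0.3000, -1.0542, 0.4585] → [0.3287, 0.5173, -0.4985, -0.6855, 0.6818, 0.2555]
J6: z=[-0.6855, 0.6818, 0.2555] o=[0.5298, -0.7238, 1.1719] → [-0.0733, -0.0304, -0.1154, -0.6855, 0.6818, 0.2555]
q̇ = J⁺·V = [-0.9010, -0.7010, -0.3790, -0.7330, -0.2420, -0.5830]

-0.9010 -0.7010 -0.3790 -0.7330 -0.2420 -0.5830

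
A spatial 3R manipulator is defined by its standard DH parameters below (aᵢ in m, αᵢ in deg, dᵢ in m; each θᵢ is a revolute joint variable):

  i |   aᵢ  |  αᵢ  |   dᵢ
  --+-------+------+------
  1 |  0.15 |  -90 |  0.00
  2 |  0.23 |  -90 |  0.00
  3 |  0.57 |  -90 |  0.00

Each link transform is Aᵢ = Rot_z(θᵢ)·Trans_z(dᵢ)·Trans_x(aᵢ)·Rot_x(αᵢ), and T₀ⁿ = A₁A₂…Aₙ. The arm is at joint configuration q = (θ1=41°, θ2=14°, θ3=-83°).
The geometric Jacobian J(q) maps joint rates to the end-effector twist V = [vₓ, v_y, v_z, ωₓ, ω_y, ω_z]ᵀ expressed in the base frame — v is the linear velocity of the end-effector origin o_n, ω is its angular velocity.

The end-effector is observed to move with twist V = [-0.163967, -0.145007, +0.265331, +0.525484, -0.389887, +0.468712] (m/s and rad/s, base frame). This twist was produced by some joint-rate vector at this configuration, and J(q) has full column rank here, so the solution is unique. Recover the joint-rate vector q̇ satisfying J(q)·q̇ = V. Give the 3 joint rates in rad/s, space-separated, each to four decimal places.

-0.0960 -0.6390 -0.5820

o_n = [-0.0387, 0.7160, -0.0724]
J₁: ẑ×o_n = [-0.7160, -0.0387, 0.0000], ω = ẑ
J2: z=[-0.6561, 0.7547, 0.0000] o=[0.1132, 0.0984, 0.0000] → [-0.0547, -0.0475, -0.2906, -0.6561, 0.7547, 0.0000]
J3: z=[-0.1826, -0.1587, -0.9703] o=[0.2816, 0.2448, -0.0556] → [0.4599, 0.3077, -0.1369, -0.1826, -0.1587, -0.9703]
q̇ = J⁺·V = [-0.0960, -0.6390, -0.5820]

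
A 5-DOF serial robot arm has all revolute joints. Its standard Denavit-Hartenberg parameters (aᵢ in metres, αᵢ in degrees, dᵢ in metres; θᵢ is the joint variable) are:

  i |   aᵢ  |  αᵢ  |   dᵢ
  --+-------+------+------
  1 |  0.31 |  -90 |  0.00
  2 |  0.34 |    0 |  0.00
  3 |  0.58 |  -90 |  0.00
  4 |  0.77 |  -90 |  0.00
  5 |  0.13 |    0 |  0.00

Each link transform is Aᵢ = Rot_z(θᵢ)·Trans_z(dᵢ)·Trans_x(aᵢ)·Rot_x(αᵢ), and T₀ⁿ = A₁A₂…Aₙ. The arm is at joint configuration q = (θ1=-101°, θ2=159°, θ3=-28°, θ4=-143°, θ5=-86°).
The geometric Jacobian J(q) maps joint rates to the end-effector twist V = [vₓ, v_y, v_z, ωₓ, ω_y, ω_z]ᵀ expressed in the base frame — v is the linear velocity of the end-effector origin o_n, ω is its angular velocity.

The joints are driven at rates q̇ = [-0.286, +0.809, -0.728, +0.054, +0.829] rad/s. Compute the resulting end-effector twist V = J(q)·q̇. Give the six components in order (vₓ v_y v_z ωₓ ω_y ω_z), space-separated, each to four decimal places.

o_n = [0.4750, -0.0133, -0.0049]
J₁: ẑ×o_n = [0.0133, 0.4750, -0.0000], ω = ẑ
J2: z=[0.9816, -0.1908, 0.0000] o=[-0.0592, -0.3043, 0.0000] → [0.0009, 0.0048, 0.3876, 0.9816, -0.1908, 0.0000]
J3: z=[0.9816, -0.1908, 0.0000] o=[0.0014, 0.0073, -0.1218] → [-0.0223, -0.1148, 0.0702, 0.9816, -0.1908, 0.0000]
J4: z=[0.1440, 0.7408, 0.6561] o=[0.0740, 0.3808, -0.5596] → [0.6695, 0.1832, -0.3538, 0.1440, 0.7408, 0.6561]
J5: z=[0.8593, 0.2352, -0.4542] o=[0.4519, -0.1036, -0.0955] → [0.0623, -0.0883, 0.0722, 0.8593, 0.2352, -0.4542]
V = J·q̇ = [0.1010, -0.1117, 0.3032, 0.7996, 0.2195, -0.6271]

0.1010 -0.1117 0.3032 0.7996 0.2195 -0.6271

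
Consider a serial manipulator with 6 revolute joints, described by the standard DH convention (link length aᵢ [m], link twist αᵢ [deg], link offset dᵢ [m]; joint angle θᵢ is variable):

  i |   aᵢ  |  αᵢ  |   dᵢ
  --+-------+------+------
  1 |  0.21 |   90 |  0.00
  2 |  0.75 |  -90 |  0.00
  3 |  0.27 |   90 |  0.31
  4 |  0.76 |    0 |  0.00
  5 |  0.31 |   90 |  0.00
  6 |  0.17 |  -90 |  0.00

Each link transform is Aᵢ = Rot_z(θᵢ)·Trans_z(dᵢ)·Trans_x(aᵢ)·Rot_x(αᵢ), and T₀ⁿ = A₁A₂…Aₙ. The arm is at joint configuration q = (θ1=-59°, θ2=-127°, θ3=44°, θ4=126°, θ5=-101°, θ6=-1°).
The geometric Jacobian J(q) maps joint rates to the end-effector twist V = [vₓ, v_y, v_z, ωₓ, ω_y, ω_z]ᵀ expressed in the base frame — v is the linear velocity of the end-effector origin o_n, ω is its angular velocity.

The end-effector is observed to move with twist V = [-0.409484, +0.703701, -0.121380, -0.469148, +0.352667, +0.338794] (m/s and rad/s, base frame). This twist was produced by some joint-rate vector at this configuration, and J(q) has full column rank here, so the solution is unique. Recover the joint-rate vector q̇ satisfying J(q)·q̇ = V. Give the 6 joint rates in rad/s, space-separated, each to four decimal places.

o_n = [0.4382, -0.3768, -1.4244]
J₁: ẑ×o_n = [0.3768, 0.4382, -0.0000], ω = ẑ
J2: z=[-0.8572, -0.5150, 0.0000] o=[0.1082, -0.1800, 0.0000] → [0.7336, -1.2209, 0.3387, -0.8572, -0.5150, 0.0000]
J3: z=[0.4113, -0.6846, -0.6018] o=[-0.1243, 0.2069, -0.5990] → [0.2138, 0.0010, 0.1450, 0.4113, -0.6846, -0.6018]
J4: z=[-0.8319, -0.0121, -0.5548] o=[0.1038, 0.1915, -0.9407] → [-0.3094, -0.5880, 0.4768, -0.8319, -0.0121, -0.5548]
J5: z=[-0.8319, -0.0121, -0.5548] o=[0.1903, -0.5550, -1.0540] → [0.1034, -0.4456, -0.1453, -0.8319, -0.0121, -0.5548]
J6: z=[-0.2154, 0.9285, 0.3026] o=[0.3488, -0.4399, -1.2943] → [-0.1399, -0.0010, -0.0966, -0.2154, 0.9285, 0.3026]
q̇ = J⁺·V = [0.8600, -0.7880, -0.4760, 0.5740, 0.6680, -0.3920]

0.8600 -0.7880 -0.4760 0.5740 0.6680 -0.3920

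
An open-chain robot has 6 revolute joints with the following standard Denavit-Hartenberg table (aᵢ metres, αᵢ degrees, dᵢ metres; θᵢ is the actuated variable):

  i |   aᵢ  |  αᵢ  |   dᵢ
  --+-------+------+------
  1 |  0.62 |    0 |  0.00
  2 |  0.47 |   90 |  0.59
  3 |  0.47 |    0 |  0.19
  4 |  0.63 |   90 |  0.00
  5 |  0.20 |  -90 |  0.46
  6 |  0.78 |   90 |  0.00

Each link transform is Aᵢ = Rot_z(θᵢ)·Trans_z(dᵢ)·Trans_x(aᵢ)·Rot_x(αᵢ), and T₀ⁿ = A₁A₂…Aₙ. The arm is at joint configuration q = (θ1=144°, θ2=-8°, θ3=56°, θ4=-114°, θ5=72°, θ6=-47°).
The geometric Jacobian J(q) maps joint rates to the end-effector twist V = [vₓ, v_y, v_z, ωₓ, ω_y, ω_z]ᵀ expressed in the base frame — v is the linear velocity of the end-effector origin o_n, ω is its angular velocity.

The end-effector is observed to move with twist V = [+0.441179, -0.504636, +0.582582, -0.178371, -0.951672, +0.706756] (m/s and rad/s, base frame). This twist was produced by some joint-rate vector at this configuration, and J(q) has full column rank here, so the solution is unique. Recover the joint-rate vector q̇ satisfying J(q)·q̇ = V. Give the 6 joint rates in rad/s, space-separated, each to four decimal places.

o_n = [-0.1109, 1.2190, -0.2925]
J₁: ẑ×o_n = [-1.2190, -0.1109, 0.0000], ω = ẑ
J2: z=[0.0000, 0.0000, 1.0000] o=[-0.5016, 0.3644, 0.0000] → [-0.8546, 0.3907, 0.0000, 0.0000, 0.0000, 1.0000]
J3: z=[0.6947, 0.7193, 0.0000] o=[-0.8397, 0.6909, 0.5900] → [-0.6348, 0.6130, -0.1573, 0.6947, 0.7193, 0.0000]
J4: z=[0.6947, 0.7193, 0.0000] o=[-0.8968, 1.0102, 0.9796] → [-0.9151, 0.8837, -0.4202, 0.6947, 0.7193, 0.0000]
J5: z=[0.6100, -0.5891, -0.5299] o=[-1.1369, 1.2421, 0.4454] → [0.4225, -0.0936, 0.5904, 0.6100, -0.5891, -0.5299]
J6: z=[0.5772, -0.1278, 0.8065] o=[-0.7477, 1.1307, 0.1492] → [-0.0148, 0.7685, 0.1324, 0.5772, -0.1278, 0.8065]
q̇ = J⁺·V = [0.5640, -0.2230, -0.2770, -0.7240, 0.2580, 0.6230]

0.5640 -0.2230 -0.2770 -0.7240 0.2580 0.6230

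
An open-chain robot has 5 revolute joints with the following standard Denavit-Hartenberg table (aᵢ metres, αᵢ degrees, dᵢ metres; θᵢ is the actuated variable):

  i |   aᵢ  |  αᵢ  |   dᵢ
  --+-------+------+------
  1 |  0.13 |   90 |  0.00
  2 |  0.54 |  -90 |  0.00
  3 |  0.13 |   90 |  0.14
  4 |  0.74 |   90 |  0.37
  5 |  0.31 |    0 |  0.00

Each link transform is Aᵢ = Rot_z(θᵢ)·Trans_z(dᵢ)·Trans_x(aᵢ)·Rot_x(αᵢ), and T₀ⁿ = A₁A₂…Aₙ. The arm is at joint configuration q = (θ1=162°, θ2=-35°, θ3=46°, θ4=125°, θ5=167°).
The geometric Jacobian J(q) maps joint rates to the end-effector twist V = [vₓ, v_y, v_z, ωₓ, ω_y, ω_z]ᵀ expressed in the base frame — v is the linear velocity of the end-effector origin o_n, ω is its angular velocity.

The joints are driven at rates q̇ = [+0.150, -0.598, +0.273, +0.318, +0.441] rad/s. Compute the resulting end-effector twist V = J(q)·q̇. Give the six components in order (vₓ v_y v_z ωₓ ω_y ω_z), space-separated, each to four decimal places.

o_n = [-0.8759, 0.6975, -0.0343]
J₁: ẑ×o_n = [-0.6975, -0.8759, 0.0000], ω = ẑ
J2: z=[0.3090, 0.9511, 0.0000] o=[-0.1236, 0.0402, 0.0000] → [-0.0326, 0.0106, 0.9186, 0.3090, 0.9511, 0.0000]
J3: z=[-0.5455, 0.1772, 0.8192] o=[-0.5443, 0.1769, -0.3097] → [-0.3776, -0.1214, -0.2252, -0.5455, 0.1772, 0.8192]
J4: z=[-0.3457, 0.8427, -0.4126] o=[-0.7200, 0.1356, -0.2468] → [0.4109, 0.1378, -0.0628, -0.3457, 0.8427, -0.4126]
J5: z=[-0.9383, -0.3147, 0.1435] o=[-0.8545, 0.7706, 0.2662] → [0.1051, -0.2850, 0.0619, -0.9383, -0.3147, 0.1435]
V = J·q̇ = [-0.0112, -0.2527, -0.6035, -0.8574, -0.3911, 0.3057]

-0.0112 -0.2527 -0.6035 -0.8574 -0.3911 0.3057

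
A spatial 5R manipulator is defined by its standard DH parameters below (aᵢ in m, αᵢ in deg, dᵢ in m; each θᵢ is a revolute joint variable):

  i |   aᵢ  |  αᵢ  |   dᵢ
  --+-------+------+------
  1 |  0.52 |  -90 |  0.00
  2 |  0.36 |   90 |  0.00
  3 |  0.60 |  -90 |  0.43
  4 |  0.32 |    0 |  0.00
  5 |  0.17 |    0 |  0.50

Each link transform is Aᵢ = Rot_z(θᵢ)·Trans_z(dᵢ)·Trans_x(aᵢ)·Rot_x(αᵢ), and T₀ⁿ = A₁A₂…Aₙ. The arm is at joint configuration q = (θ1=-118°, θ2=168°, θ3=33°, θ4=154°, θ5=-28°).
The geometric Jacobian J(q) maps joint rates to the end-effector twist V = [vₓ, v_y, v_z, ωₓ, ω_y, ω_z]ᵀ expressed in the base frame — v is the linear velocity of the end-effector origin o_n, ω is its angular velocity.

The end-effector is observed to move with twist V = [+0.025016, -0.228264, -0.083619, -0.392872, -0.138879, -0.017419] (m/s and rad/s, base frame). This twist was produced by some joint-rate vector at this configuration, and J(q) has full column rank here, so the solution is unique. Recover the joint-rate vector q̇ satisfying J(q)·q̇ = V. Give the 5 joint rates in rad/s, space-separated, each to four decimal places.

0.8640 -0.4620 0.9260 0.2540 -0.0390

o_n = [0.3355, -0.5086, -0.2041]
J₁: ẑ×o_n = [0.5086, 0.3355, -0.0000], ω = ẑ
J2: z=[0.8829, -0.4695, 0.0000] o=[-0.2441, -0.4591, 0.0000] → [0.0958, 0.1802, 0.2284, 0.8829, -0.4695, 0.0000]
J3: z=[-0.0976, -0.1836, -0.9781] o=[-0.0788, -0.1482, -0.0748] → [-0.3288, -0.4179, 0.1112, -0.0976, -0.1836, -0.9781]
J4: z=[0.4904, -0.8641, 0.1132] o=[0.3988, 0.0540, -0.6001] → [-0.2784, -0.2013, -0.3306, 0.4904, -0.8641, 0.1132]
J5: z=[0.4904, -0.8641, 0.1132] o=[0.1634, -0.0550, -0.4127] → [-0.1289, -0.0828, -0.0738, 0.4904, -0.8641, 0.1132]
q̇ = J⁺·V = [0.8640, -0.4620, 0.9260, 0.2540, -0.0390]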